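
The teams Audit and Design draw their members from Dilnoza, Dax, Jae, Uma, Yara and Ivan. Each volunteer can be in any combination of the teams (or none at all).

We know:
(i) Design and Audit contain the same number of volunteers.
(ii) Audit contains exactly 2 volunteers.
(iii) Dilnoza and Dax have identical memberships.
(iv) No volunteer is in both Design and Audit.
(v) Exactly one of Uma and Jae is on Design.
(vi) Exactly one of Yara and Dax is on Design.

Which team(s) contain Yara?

Yara: Design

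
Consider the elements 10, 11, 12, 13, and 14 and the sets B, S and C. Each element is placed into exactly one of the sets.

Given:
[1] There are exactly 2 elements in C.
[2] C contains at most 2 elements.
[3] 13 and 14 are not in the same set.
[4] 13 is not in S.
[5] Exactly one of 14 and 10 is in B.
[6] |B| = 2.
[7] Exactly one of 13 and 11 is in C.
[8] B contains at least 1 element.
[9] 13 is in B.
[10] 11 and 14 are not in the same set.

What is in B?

B = {10, 13}

From (4): 13 ∉ S.
From (9): 13 ∈ B.
(3): 14 ∉ B.
(5) (exactly one): 10 ∈ B.
(6): B already has 2, so the rest are out.
(7) (exactly one): 11 ∈ C.
(10): 14 ∉ C.
Only one set left: 14 ∈ S.
(1): only 2 candidates remain for C, so all are in.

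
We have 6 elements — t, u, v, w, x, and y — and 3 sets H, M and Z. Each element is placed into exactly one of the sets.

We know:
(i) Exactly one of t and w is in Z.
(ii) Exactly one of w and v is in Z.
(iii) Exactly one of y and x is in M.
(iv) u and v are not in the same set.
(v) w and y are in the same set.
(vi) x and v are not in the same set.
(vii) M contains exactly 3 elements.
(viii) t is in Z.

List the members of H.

H = {x}

From (viii): t ∈ Z.
(i) (exactly one): w ∉ Z.
(ii) (exactly one): v ∈ Z.
(iv): u ∉ Z.
(v): y matches w: y ∉ Z.
(vi): x ∉ Z.
Suppose u ∈ H: no assignment then satisfies all the clues, so u ∉ H.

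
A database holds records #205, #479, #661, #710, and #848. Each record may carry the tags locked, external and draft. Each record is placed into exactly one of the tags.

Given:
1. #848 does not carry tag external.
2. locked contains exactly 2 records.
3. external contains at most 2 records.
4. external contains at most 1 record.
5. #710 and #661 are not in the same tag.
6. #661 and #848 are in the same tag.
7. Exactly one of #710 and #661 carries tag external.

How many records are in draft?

2

From (1): #848 ∉ external.
(6): #661 matches #848: #661 ∉ external.
(7) (exactly one): #710 ∈ external.
(4): external already has 1, so the rest are out.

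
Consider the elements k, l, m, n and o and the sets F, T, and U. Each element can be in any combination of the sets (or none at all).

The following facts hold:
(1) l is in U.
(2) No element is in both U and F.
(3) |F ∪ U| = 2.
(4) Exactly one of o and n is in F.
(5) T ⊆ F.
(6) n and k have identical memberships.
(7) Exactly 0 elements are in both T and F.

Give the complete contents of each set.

F = {o}; T = {}; U = {l}

From (1): l ∈ U.
(2) (disjoint): l ∉ F.
(5) contrapositive: l ∉ T.
Suppose k ∈ F: no assignment then satisfies all the clues, so k ∉ F.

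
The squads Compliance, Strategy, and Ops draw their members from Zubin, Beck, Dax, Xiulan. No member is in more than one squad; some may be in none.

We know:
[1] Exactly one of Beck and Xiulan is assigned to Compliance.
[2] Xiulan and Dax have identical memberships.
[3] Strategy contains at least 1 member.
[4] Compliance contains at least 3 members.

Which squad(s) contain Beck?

Beck: Strategy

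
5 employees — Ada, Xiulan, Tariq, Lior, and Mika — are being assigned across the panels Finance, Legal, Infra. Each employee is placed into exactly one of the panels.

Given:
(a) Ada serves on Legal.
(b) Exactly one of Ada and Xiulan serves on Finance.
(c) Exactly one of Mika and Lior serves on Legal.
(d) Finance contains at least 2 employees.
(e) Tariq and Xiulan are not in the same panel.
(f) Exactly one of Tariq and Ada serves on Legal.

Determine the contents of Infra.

Infra = {Tariq}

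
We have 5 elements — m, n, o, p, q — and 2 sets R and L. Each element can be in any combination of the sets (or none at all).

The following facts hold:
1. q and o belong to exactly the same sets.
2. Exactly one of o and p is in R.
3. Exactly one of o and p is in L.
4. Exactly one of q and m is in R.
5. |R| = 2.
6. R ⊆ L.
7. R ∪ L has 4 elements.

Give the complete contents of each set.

R = {o, q}; L = {m, n, o, q}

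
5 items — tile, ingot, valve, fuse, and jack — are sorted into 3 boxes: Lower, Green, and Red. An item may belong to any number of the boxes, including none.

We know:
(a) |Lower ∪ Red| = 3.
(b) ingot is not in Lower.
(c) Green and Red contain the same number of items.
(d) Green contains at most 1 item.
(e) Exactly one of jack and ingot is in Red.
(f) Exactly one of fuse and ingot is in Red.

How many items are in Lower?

2

From (b): ingot ∉ Lower.
Suppose tile ∈ Red: no assignment then satisfies all the clues, so tile ∉ Red.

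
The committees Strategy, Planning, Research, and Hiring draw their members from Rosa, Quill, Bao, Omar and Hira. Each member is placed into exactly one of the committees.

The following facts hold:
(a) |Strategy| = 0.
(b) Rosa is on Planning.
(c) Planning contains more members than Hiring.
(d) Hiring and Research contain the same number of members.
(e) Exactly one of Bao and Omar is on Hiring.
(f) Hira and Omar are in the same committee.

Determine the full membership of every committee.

Strategy = {}; Planning = {Hira, Omar, Rosa}; Research = {Quill}; Hiring = {Bao}

From (b): Rosa ∈ Planning.
(a): Strategy already has 0, so the rest are out.
Suppose Quill ∈ Planning: no assignment then satisfies all the clues, so Quill ∉ Planning.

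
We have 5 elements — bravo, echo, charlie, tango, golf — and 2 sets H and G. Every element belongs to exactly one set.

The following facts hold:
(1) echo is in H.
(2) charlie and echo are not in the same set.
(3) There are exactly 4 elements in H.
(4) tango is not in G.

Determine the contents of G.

From (1): echo ∈ H.
From (4): tango ∉ G.
(2): charlie ∉ H.
(3): only 4 candidates remain for H, so all are in.
Only one set left: charlie ∈ G.

G = {charlie}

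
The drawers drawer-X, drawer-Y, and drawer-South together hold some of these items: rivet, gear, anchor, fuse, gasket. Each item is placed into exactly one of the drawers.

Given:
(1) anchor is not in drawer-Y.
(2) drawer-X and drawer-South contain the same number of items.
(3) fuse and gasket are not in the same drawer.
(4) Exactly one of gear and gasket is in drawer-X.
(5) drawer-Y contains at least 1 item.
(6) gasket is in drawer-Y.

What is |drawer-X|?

2

From (1): anchor ∉ drawer-Y.
From (6): gasket ∈ drawer-Y.
(3): fuse ∉ drawer-Y.
(4) (exactly one): gear ∈ drawer-X.
Suppose rivet ∈ drawer-Y: no assignment then satisfies all the clues, so rivet ∉ drawer-Y.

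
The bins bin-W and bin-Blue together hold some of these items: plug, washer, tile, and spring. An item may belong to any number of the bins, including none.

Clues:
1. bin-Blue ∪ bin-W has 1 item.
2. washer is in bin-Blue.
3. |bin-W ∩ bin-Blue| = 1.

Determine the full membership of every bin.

bin-W = {washer}; bin-Blue = {washer}

From (2): washer ∈ bin-Blue.
Suppose plug ∈ bin-W: no assignment then satisfies all the clues, so plug ∉ bin-W.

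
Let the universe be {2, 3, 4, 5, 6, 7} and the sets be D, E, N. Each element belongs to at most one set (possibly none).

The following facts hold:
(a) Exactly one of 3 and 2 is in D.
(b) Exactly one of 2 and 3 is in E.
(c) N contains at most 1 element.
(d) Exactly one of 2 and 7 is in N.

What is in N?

N = {7}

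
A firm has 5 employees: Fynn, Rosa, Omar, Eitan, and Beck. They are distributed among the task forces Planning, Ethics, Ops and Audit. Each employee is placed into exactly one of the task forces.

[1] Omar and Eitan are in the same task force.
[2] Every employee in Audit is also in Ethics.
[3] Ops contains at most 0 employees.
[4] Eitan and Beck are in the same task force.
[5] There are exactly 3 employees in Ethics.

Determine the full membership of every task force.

(3): Ops already has 0, so the rest are out.
Suppose Fynn ∉ Planning: no assignment then satisfies all the clues, so Fynn ∈ Planning.

Planning = {Fynn, Rosa}; Ethics = {Beck, Eitan, Omar}; Ops = {}; Audit = {}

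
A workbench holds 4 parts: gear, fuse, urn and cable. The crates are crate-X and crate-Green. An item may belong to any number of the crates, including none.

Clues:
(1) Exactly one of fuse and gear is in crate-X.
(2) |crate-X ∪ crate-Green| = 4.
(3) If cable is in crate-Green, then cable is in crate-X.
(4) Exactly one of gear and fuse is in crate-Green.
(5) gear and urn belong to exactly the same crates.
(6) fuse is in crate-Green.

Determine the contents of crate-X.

crate-X = {cable, gear, urn}

From (6): fuse ∈ crate-Green.
(4) (exactly one): gear ∉ crate-Green.
(5): urn matches gear: urn ∉ crate-Green.
Suppose gear ∉ crate-X: no assignment then satisfies all the clues, so gear ∈ crate-X.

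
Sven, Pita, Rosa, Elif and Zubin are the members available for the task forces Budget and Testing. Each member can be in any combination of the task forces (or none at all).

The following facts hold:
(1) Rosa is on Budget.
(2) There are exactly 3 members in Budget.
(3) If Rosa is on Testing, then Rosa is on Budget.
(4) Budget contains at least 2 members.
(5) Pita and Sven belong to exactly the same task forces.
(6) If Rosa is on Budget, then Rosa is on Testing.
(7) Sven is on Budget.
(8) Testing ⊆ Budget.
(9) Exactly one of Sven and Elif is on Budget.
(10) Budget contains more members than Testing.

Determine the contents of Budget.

From (1): Rosa ∈ Budget.
From (7): Sven ∈ Budget.
(5): Pita matches Sven: Pita ∈ Budget.
(6): Rosa ∈ Testing.
(9) (exactly one): Elif ∉ Budget.
(2): Budget already has 3, so the rest are out.
(8) contrapositive: Elif ∉ Testing.
(8) contrapositive: Zubin ∉ Testing.

Budget = {Pita, Rosa, Sven}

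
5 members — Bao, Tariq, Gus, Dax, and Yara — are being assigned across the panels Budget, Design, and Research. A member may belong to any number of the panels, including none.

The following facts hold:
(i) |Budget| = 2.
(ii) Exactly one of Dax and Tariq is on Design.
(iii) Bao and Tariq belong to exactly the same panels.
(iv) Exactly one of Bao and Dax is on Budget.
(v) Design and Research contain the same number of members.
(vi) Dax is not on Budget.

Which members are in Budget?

Budget = {Bao, Tariq}

From (vi): Dax ∉ Budget.
(iv) (exactly one): Bao ∈ Budget.
(iii): Tariq matches Bao: Tariq ∈ Budget.
(i): Budget already has 2, so the rest are out.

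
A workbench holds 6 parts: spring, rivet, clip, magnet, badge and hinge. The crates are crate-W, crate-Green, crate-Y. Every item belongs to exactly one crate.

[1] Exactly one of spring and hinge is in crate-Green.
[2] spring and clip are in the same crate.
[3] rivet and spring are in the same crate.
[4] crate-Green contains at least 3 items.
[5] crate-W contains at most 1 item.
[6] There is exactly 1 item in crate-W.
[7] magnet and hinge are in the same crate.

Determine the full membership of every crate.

crate-W = {badge}; crate-Green = {clip, rivet, spring}; crate-Y = {hinge, magnet}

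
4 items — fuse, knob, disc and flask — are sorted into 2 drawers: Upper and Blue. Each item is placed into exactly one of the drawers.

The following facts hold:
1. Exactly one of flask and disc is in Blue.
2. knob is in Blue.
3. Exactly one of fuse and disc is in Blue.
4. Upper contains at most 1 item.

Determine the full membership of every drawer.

From (2): knob ∈ Blue.
Suppose fuse ∈ Upper: no assignment then satisfies all the clues, so fuse ∉ Upper.

Upper = {disc}; Blue = {flask, fuse, knob}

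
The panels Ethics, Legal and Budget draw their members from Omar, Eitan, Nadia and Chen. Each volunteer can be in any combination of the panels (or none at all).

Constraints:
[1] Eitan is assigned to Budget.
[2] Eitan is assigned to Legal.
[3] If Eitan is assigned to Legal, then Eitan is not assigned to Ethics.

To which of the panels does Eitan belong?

From (1): Eitan ∈ Budget.
From (2): Eitan ∈ Legal.
(3): Eitan ∉ Ethics.

Eitan: Budget, Legal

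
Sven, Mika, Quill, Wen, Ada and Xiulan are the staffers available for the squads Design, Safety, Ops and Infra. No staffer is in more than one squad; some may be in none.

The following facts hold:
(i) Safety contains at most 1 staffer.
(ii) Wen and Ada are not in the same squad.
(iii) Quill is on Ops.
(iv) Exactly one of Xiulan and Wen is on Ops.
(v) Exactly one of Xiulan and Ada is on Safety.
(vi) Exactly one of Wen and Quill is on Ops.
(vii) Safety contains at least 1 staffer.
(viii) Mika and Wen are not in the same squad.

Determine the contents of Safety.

From (iii): Quill ∈ Ops.
(vi) (exactly one): Wen ∉ Ops.
(iv) (exactly one): Xiulan ∈ Ops.
(v) (exactly one): Ada ∈ Safety.
(i): Safety already has 1, so the rest are out.

Safety = {Ada}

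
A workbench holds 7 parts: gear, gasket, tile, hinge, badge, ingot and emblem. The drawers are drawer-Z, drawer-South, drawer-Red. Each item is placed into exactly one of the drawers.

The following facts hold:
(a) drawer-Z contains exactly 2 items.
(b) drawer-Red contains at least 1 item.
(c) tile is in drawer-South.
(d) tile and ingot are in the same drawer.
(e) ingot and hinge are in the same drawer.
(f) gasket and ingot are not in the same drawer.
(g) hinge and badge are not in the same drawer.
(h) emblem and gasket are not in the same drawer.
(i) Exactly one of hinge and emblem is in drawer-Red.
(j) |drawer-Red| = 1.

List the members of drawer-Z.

From (c): tile ∈ drawer-South.
(d): ingot matches tile: ingot ∉ drawer-Z.
(d): ingot matches tile: ingot ∈ drawer-South.
(e): hinge matches ingot: hinge ∉ drawer-Z.
(e): hinge matches ingot: hinge ∈ drawer-South.
(f): gasket ∉ drawer-South.
(g): badge ∉ drawer-South.
(i) (exactly one): emblem ∈ drawer-Red.
(j): drawer-Red already has 1, so the rest are out.
Only one drawer left: gasket ∈ drawer-Z.
Only one drawer left: badge ∈ drawer-Z.
Only one drawer left: gear ∈ drawer-South.

drawer-Z = {badge, gasket}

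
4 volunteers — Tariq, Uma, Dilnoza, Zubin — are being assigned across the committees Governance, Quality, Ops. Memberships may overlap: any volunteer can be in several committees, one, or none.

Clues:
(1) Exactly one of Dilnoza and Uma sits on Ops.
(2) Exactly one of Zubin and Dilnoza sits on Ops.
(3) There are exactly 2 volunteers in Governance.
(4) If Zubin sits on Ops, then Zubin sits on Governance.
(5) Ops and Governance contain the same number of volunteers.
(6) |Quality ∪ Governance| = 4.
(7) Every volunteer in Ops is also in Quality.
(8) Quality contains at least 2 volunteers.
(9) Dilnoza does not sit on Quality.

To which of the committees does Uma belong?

Uma: Ops, Quality

From (9): Dilnoza ∉ Quality.
(7) contrapositive: Dilnoza ∉ Ops.
(1) (exactly one): Uma ∈ Ops.
(2) (exactly one): Zubin ∈ Ops.
(4): Zubin ∈ Governance.
(7) with Uma ∈ Ops: Uma ∈ Quality.
(7) with Zubin ∈ Ops: Zubin ∈ Quality.
Suppose Uma ∈ Governance: no assignment then satisfies all the clues, so Uma ∉ Governance.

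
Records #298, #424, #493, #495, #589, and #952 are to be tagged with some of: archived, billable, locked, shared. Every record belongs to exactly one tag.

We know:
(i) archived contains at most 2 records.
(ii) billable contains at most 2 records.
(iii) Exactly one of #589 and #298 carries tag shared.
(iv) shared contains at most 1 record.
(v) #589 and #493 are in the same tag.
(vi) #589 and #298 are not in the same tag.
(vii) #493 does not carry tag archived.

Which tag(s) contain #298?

#298: shared

From (vii): #493 ∉ archived.
(v): #589 matches #493: #589 ∉ archived.
Suppose #298 ∈ archived: no assignment then satisfies all the clues, so #298 ∉ archived.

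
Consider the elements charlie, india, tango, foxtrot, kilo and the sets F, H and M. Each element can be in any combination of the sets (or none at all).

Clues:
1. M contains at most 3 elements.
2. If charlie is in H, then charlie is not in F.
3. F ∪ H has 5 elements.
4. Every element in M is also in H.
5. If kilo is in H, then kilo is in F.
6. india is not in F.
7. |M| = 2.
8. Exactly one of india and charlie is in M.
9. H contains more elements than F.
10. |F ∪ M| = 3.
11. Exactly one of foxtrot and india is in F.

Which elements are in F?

From (6): india ∉ F.
(11) (exactly one): foxtrot ∈ F.
Suppose charlie ∈ F: no assignment then satisfies all the clues, so charlie ∉ F.

F = {foxtrot, kilo}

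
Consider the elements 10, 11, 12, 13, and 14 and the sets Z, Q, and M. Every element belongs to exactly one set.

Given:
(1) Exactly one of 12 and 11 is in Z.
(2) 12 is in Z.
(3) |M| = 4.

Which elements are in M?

From (2): 12 ∈ Z.
(1) (exactly one): 11 ∉ Z.
(3): only 4 candidates remain for M, so all are in.

M = {10, 11, 13, 14}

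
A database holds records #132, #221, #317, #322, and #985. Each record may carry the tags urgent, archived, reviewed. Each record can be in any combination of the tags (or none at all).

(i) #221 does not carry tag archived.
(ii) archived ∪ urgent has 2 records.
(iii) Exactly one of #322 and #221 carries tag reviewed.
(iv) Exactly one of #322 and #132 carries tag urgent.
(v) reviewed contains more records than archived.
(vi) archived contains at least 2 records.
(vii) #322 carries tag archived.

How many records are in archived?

2

From (i): #221 ∉ archived.
From (vii): #322 ∈ archived.
Suppose #221 ∈ urgent: no assignment then satisfies all the clues, so #221 ∉ urgent.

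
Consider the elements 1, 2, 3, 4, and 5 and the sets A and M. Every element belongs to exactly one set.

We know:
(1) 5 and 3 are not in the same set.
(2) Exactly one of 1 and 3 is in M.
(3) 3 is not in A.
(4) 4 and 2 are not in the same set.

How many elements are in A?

3

From (3): 3 ∉ A.
Only one set left: 3 ∈ M.
(1): 5 ∉ M.
(2) (exactly one): 1 ∉ M.
Only one set left: 1 ∈ A.
Only one set left: 5 ∈ A.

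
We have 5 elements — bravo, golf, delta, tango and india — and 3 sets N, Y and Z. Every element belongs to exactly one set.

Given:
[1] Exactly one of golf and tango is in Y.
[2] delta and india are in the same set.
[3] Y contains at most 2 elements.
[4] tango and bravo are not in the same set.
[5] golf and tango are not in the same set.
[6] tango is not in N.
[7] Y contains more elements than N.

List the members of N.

N = {}

From (6): tango ∉ N.
Suppose bravo ∈ N: no assignment then satisfies all the clues, so bravo ∉ N.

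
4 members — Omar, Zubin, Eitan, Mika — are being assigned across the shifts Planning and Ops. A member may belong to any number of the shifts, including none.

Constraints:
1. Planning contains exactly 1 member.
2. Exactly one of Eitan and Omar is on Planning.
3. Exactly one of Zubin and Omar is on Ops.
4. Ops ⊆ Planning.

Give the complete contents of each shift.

Planning = {Omar}; Ops = {Omar}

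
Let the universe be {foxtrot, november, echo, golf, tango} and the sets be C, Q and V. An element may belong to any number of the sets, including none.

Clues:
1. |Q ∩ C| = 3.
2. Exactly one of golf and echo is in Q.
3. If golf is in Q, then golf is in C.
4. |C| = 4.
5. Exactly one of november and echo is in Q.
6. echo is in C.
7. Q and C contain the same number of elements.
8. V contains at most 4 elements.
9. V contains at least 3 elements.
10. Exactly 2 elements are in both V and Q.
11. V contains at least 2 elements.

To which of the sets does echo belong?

echo: C, V

From (6): echo ∈ C.
Suppose echo ∈ Q: no assignment then satisfies all the clues, so echo ∉ Q.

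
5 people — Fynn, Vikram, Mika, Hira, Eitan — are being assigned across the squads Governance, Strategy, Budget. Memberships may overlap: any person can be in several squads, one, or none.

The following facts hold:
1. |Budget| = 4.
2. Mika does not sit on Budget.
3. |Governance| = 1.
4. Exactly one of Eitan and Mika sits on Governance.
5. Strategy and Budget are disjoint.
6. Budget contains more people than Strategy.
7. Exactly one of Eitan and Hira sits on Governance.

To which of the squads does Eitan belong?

Eitan: Budget, Governance

From (2): Mika ∉ Budget.
(1): only 4 candidates remain for Budget, so all are in.
(5) (disjoint): Fynn ∉ Strategy.
(5) (disjoint): Vikram ∉ Strategy.
(5) (disjoint): Hira ∉ Strategy.
(5) (disjoint): Eitan ∉ Strategy.
Suppose Eitan ∉ Governance: no assignment then satisfies all the clues, so Eitan ∈ Governance.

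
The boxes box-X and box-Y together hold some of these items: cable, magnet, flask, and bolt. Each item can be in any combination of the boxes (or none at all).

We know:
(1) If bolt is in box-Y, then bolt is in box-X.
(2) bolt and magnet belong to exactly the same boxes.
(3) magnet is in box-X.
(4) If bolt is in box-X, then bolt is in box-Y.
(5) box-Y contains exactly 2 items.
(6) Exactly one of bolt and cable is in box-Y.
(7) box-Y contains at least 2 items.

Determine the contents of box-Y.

From (3): magnet ∈ box-X.
(2): bolt matches magnet: bolt ∈ box-X.
(4): bolt ∈ box-Y.
(6) (exactly one): cable ∉ box-Y.
(2): magnet matches bolt: magnet ∈ box-Y.
(5): box-Y already has 2, so the rest are out.

box-Y = {bolt, magnet}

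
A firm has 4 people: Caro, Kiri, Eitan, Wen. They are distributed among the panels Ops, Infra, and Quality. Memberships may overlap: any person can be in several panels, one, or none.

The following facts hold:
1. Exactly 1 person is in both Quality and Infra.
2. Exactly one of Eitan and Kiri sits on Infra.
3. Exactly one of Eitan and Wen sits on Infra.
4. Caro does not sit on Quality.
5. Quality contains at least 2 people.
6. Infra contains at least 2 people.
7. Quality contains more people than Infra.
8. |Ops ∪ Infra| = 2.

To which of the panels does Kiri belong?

Kiri: Quality

From (4): Caro ∉ Quality.
Suppose Kiri ∈ Ops: no assignment then satisfies all the clues, so Kiri ∉ Ops.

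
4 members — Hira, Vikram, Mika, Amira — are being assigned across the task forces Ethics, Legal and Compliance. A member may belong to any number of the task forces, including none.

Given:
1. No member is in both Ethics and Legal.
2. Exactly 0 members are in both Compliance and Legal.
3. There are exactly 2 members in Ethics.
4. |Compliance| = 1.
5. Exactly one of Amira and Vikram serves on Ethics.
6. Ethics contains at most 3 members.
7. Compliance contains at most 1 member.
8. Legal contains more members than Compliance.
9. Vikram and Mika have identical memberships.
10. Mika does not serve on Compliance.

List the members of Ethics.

Ethics = {Amira, Hira}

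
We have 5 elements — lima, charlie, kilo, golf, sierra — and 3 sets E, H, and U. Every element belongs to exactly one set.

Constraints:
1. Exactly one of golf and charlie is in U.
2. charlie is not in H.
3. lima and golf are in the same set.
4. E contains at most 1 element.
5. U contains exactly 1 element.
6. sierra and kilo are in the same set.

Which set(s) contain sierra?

sierra: H

From (2): charlie ∉ H.
Suppose sierra ∈ E: no assignment then satisfies all the clues, so sierra ∉ E.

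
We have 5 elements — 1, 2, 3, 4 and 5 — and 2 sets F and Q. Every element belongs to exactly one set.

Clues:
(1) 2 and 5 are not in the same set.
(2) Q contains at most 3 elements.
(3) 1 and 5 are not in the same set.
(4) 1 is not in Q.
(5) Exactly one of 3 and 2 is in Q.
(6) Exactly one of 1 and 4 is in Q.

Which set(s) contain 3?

3: Q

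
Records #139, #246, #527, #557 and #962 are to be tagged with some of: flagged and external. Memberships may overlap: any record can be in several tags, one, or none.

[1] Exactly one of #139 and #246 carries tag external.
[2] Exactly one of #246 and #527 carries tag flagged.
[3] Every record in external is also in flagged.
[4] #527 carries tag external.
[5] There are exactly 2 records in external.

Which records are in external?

From (4): #527 ∈ external.
(3) with #527 ∈ external: #527 ∈ flagged.
(2) (exactly one): #246 ∉ flagged.
(3) contrapositive: #246 ∉ external.
(1) (exactly one): #139 ∈ external.
(3) with #139 ∈ external: #139 ∈ flagged.
(5): external already has 2, so the rest are out.

external = {#139, #527}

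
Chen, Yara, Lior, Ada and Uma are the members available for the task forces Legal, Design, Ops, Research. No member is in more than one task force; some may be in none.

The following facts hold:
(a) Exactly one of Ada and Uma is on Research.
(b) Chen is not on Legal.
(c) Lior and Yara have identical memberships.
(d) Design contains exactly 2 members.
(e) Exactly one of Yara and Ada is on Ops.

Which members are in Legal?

Legal = {}

From (b): Chen ∉ Legal.
Suppose Yara ∈ Legal: no assignment then satisfies all the clues, so Yara ∉ Legal.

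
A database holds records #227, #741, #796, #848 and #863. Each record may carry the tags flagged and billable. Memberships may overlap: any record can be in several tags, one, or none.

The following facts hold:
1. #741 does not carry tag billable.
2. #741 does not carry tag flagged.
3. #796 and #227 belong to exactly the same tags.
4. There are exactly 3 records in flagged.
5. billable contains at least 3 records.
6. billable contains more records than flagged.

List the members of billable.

billable = {#227, #796, #848, #863}

From (1): #741 ∉ billable.
From (2): #741 ∉ flagged.
Suppose #227 ∉ billable: no assignment then satisfies all the clues, so #227 ∈ billable.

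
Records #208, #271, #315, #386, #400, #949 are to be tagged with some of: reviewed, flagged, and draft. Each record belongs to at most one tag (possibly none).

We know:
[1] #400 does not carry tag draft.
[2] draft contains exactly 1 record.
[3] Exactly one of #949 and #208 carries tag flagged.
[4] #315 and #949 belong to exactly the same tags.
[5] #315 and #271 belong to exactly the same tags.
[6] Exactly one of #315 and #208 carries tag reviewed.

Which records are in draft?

draft = {#386}

From (1): #400 ∉ draft.
Suppose #208 ∈ draft: no assignment then satisfies all the clues, so #208 ∉ draft.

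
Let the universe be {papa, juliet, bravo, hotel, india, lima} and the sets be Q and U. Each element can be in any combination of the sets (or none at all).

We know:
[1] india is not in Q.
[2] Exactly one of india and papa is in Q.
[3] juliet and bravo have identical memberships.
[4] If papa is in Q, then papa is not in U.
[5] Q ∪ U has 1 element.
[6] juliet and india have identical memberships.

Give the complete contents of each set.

Q = {papa}; U = {}

From (1): india ∉ Q.
(2) (exactly one): papa ∈ Q.
(4): papa ∉ U.
(6): juliet matches india: juliet ∉ Q.
(3): bravo matches juliet: bravo ∉ Q.
Suppose juliet ∈ U: no assignment then satisfies all the clues, so juliet ∉ U.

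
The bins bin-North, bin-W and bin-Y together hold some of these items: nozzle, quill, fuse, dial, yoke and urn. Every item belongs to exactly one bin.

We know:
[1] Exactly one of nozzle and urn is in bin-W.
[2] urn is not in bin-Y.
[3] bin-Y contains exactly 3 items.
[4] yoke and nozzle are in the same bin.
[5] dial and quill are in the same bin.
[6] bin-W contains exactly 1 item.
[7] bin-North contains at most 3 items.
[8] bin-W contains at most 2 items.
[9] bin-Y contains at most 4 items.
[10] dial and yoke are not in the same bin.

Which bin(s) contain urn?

urn: bin-W

From (2): urn ∉ bin-Y.
Suppose urn ∈ bin-North: no assignment then satisfies all the clues, so urn ∉ bin-North.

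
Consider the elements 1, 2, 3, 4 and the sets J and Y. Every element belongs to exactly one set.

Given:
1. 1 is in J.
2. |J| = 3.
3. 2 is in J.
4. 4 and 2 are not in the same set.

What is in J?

From (1): 1 ∈ J.
From (3): 2 ∈ J.
(4): 4 ∉ J.
Only one set left: 4 ∈ Y.
(2): only 3 candidates remain for J, so all are in.

J = {1, 2, 3}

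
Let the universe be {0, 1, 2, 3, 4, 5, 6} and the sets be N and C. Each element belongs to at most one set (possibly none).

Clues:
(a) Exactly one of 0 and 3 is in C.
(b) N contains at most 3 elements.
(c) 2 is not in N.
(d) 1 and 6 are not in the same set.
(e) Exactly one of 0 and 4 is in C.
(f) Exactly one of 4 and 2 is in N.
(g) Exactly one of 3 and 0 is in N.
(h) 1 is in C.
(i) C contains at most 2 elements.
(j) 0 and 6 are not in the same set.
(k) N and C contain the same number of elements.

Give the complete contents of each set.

N = {3, 4}; C = {0, 1}

From (c): 2 ∉ N.
From (h): 1 ∈ C.
(d): 6 ∉ C.
(f) (exactly one): 4 ∈ N.
(e) (exactly one): 0 ∈ C.
(g) (exactly one): 3 ∈ N.
(i): C already has 2, so the rest are out.
Suppose 5 ∈ N: no assignment then satisfies all the clues, so 5 ∉ N.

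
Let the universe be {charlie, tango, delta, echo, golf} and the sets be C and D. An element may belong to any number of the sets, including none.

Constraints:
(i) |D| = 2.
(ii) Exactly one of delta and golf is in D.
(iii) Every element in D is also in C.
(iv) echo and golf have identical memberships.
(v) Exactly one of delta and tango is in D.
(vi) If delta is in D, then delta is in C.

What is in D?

D = {charlie, delta}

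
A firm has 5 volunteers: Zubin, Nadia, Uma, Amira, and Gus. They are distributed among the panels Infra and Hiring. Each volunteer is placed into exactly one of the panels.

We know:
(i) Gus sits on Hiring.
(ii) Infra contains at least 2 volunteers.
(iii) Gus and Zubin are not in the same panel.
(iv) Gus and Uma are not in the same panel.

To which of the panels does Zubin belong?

From (i): Gus ∈ Hiring.
(iii): Zubin ∉ Hiring.
(iv): Uma ∉ Hiring.
Only one panel left: Zubin ∈ Infra.
Only one panel left: Uma ∈ Infra.

Zubin: Infra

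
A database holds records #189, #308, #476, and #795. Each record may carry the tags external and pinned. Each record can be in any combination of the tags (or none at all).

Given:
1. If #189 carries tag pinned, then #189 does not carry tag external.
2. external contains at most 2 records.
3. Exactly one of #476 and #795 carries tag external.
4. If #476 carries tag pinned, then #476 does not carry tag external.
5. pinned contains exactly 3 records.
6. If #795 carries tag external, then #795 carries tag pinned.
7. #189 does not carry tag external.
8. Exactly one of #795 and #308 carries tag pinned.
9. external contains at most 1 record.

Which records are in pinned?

pinned = {#189, #476, #795}

From (7): #189 ∉ external.
Suppose #189 ∉ pinned: no assignment then satisfies all the clues, so #189 ∈ pinned.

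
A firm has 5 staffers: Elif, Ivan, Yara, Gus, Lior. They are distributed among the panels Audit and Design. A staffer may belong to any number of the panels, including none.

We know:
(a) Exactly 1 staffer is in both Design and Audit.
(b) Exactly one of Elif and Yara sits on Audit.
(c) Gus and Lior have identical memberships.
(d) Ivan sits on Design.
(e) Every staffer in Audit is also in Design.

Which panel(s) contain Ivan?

Ivan: Design

From (d): Ivan ∈ Design.
Suppose Ivan ∈ Audit: no assignment then satisfies all the clues, so Ivan ∉ Audit.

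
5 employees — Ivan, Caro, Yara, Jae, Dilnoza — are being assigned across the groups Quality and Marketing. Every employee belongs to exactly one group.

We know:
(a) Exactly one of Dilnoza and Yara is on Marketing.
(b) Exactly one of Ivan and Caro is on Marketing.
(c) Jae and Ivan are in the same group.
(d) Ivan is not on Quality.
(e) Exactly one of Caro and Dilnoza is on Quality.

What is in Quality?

Quality = {Caro, Yara}

From (d): Ivan ∉ Quality.
(c): Jae matches Ivan: Jae ∉ Quality.
Only one group left: Ivan ∈ Marketing.
Only one group left: Jae ∈ Marketing.
(b) (exactly one): Caro ∉ Marketing.
Only one group left: Caro ∈ Quality.
(e) (exactly one): Dilnoza ∉ Quality.
Only one group left: Dilnoza ∈ Marketing.
(a) (exactly one): Yara ∉ Marketing.
Only one group left: Yara ∈ Quality.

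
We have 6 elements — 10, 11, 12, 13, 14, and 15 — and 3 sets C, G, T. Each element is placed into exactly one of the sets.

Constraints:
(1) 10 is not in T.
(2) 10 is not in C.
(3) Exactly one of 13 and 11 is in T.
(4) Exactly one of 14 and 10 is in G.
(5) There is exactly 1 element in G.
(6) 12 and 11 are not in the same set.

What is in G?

From (1): 10 ∉ T.
From (2): 10 ∉ C.
Only one set left: 10 ∈ G.
(4) (exactly one): 14 ∉ G.
(5): G already has 1, so the rest are out.

G = {10}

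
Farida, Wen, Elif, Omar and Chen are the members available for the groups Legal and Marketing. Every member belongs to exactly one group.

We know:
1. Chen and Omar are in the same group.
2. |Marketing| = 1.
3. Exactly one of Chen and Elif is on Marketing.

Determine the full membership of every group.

Legal = {Chen, Farida, Omar, Wen}; Marketing = {Elif}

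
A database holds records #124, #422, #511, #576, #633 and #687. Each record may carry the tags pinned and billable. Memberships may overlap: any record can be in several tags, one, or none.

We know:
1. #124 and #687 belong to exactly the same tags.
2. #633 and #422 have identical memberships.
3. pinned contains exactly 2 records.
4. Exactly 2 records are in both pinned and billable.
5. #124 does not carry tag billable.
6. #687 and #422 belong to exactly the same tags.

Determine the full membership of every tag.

pinned = {#511, #576}; billable = {#511, #576}

From (5): #124 ∉ billable.
(1): #687 matches #124: #687 ∉ billable.
(6): #422 matches #687: #422 ∉ billable.
(2): #633 matches #422: #633 ∉ billable.
Suppose #124 ∈ pinned: no assignment then satisfies all the clues, so #124 ∉ pinned.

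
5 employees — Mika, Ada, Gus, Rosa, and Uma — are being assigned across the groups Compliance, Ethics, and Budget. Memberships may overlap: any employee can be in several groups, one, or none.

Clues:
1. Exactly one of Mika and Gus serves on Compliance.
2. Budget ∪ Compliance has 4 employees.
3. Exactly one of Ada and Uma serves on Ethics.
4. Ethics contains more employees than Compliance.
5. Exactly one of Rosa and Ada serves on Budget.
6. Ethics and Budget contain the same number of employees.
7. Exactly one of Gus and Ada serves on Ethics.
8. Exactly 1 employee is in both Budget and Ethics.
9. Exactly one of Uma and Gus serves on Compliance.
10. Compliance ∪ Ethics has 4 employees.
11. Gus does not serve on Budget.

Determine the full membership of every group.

From (11): Gus ∉ Budget.
Suppose Mika ∈ Compliance: no assignment then satisfies all the clues, so Mika ∉ Compliance.

Compliance = {Ada, Gus}; Ethics = {Gus, Rosa, Uma}; Budget = {Ada, Mika, Uma}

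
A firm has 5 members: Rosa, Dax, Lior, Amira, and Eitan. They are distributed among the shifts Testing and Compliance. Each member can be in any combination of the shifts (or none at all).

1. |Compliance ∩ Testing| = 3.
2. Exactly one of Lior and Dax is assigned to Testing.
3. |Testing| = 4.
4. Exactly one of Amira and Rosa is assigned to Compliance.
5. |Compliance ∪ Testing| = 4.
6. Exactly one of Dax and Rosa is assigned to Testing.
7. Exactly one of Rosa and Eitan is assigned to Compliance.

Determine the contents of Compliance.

Compliance = {Amira, Eitan, Lior}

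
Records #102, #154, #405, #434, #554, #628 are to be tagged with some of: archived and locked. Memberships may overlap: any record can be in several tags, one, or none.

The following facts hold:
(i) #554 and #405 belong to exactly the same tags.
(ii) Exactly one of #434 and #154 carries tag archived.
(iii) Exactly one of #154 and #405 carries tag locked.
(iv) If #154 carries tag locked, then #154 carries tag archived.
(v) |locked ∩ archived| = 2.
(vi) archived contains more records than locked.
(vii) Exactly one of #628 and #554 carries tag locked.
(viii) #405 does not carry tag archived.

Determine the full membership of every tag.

archived = {#102, #154, #628}; locked = {#154, #628}

From (viii): #405 ∉ archived.
(i): #554 matches #405: #554 ∉ archived.
Suppose #102 ∉ archived: no assignment then satisfies all the clues, so #102 ∈ archived.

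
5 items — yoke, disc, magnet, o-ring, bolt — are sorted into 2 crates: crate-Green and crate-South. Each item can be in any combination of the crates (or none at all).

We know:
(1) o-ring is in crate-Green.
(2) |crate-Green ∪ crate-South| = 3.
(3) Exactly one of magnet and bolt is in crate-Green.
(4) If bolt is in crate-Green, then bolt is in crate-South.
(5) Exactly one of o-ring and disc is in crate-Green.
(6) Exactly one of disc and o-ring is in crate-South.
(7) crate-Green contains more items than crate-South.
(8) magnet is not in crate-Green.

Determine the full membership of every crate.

crate-Green = {bolt, o-ring, yoke}; crate-South = {bolt, o-ring}

From (1): o-ring ∈ crate-Green.
From (8): magnet ∉ crate-Green.
(3) (exactly one): bolt ∈ crate-Green.
(4): bolt ∈ crate-South.
(5) (exactly one): disc ∉ crate-Green.
Suppose yoke ∉ crate-Green: no assignment then satisfies all the clues, so yoke ∈ crate-Green.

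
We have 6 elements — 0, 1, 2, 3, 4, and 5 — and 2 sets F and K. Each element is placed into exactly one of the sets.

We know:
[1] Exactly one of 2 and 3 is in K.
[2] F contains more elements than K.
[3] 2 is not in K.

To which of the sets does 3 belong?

3: K

From (3): 2 ∉ K.
(1) (exactly one): 3 ∈ K.
Only one set left: 2 ∈ F.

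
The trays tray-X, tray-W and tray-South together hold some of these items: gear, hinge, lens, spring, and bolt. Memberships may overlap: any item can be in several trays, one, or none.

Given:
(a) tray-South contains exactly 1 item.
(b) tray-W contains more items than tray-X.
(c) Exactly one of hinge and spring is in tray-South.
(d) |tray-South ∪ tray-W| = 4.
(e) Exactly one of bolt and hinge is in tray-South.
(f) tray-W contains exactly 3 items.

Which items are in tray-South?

tray-South = {hinge}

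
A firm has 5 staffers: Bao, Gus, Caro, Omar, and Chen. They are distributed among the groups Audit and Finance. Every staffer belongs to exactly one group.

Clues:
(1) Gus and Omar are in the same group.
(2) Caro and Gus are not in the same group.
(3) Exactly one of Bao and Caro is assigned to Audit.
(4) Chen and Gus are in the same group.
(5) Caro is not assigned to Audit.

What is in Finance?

Finance = {Caro}

From (5): Caro ∉ Audit.
(3) (exactly one): Bao ∈ Audit.
Only one group left: Caro ∈ Finance.
(2): Gus ∉ Finance.
(4): Chen matches Gus: Chen ∉ Finance.
Only one group left: Gus ∈ Audit.
Only one group left: Chen ∈ Audit.
(1): Omar matches Gus: Omar ∈ Audit.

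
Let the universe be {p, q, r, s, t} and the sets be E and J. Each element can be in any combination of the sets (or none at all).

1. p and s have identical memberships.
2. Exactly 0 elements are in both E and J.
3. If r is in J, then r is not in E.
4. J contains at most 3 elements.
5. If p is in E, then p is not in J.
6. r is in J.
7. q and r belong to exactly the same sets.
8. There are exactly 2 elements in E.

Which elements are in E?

E = {p, s}

From (6): r ∈ J.
(3): r ∉ E.
(7): q matches r: q ∉ E.
(7): q matches r: q ∈ J.
Suppose p ∉ E: no assignment then satisfies all the clues, so p ∈ E.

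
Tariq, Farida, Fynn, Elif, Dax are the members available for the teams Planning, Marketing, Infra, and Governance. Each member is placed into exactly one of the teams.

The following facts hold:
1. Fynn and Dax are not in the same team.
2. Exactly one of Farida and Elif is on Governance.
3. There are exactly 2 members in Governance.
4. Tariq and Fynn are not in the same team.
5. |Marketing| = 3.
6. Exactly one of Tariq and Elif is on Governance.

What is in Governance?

Governance = {Elif, Fynn}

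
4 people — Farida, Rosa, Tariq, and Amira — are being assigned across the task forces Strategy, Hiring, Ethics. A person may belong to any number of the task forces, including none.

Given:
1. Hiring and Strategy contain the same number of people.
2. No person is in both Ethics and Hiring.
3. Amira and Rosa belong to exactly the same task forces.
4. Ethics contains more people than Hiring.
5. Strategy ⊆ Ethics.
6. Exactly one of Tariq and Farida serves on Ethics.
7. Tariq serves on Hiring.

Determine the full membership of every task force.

From (7): Tariq ∈ Hiring.
(2) (disjoint): Tariq ∉ Ethics.
(5) contrapositive: Tariq ∉ Strategy.
(6) (exactly one): Farida ∈ Ethics.
(2) (disjoint): Farida ∉ Hiring.
Suppose Farida ∉ Strategy: no assignment then satisfies all the clues, so Farida ∈ Strategy.

Strategy = {Farida}; Hiring = {Tariq}; Ethics = {Amira, Farida, Rosa}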